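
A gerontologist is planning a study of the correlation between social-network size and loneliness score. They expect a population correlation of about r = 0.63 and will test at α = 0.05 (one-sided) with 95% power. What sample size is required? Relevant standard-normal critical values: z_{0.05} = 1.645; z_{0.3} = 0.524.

Fisher's z: C = ½·ln((1+r)/(1−r)) = ½·ln(4.4054) = 0.7414.
n = ((z_{α} + z_β)/C)² + 3.
(1.645 + 1.645) / 0.7414 = 3.290 / 0.7414 = 4.438.
n = 4.438² + 3 = 19.69 + 3 = 22.7.
Round up.

n = 23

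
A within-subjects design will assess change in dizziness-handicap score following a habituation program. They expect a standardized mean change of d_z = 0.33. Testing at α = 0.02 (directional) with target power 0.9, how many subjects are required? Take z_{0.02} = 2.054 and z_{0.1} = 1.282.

For a paired (one-sample on differences) test: n = ((z_{α} + z_β) / d)².
z_{α} + z_β = 2.054 + 1.282 = 3.336.
n = (3.336 / 0.33)² = 10.109² = 102.19.
Round up.

n = 103 pairs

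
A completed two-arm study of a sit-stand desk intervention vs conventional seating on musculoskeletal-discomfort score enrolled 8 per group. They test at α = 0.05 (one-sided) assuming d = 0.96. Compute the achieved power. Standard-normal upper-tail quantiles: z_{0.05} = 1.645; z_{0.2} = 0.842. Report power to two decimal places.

For two equal groups, power = Φ(d·√(n/2) − z_{α}).
d·√(n/2) = 0.96 × √(8/2) = 0.96 × 2.000 = 1.920.
z_β = 1.920 − 1.645 = 0.275.
Power = Φ(0.275) = 0.608.

power ≈ 0.61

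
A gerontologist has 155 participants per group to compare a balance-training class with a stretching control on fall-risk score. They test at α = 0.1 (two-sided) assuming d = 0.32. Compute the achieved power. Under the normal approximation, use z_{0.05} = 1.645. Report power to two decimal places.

power ≈ 0.88

For two equal groups, power = Φ(d·√(n/2) − z_{α/2}).
d·√(n/2) = 0.32 × √(155/2) = 0.32 × 8.803 = 2.817.
z_β = 2.817 − 1.645 = 1.172.
Power = Φ(1.172) = 0.879.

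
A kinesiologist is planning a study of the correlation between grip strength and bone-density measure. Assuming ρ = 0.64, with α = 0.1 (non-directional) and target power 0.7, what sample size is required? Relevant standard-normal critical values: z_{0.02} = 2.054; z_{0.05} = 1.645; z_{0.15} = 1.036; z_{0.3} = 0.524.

n = 12

Fisher's z: C = ½·ln((1+r)/(1−r)) = ½·ln(4.5556) = 0.7582.
n = ((z_{α/2} + z_β)/C)² + 3.
(1.645 + 0.524) / 0.7582 = 2.169 / 0.7582 = 2.861.
n = 2.861² + 3 = 8.18 + 3 = 11.2.
Round up.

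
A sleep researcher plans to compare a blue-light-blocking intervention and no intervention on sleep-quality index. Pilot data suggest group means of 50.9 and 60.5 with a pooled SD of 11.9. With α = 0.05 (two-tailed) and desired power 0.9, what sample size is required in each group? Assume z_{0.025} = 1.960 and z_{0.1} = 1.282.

Cohen's d = |M₁ − M₂| / SD_pooled = |50.9 − 60.5| / 11.9 = 9.6 / 11.9 = 0.807.
For two independent groups with equal n: n = 2·((z_{α/2} + z_β) / d)².
z_{α/2} + z_β = 1.960 + 1.282 = 3.242.
n = 2 × (3.242 / 0.807)² = 2 × 4.017² = 2 × 16.14 = 32.3.
Round up to the next whole participant.

n = 33 per group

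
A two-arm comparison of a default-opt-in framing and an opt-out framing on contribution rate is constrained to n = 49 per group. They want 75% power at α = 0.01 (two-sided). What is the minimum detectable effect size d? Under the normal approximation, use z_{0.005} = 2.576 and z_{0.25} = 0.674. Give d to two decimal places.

For two independent groups of n = 49 each: d_min = (z_{α/2} + z_β)·√(2/n).
z-sum = 2.576 + 0.674 = 3.250.
d_min = 3.250 × √(2/49) = 3.250 × 0.2020 = 0.657.

d_min ≈ 0.66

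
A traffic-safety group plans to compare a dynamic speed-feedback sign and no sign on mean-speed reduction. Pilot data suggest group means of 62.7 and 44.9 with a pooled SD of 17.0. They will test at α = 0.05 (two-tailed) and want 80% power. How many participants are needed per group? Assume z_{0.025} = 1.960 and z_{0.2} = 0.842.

n = 15 per group

Cohen's d = |M₁ − M₂| / SD_pooled = |62.7 − 44.9| / 17.0 = 17.8 / 17.0 = 1.047.
For two independent groups with equal n: n = 2·((z_{α/2} + z_β) / d)².
z_{α/2} + z_β = 1.960 + 0.842 = 2.802.
n = 2 × (2.802 / 1.047)² = 2 × 2.676² = 2 × 7.16 = 14.3.
Round up to the next whole participant.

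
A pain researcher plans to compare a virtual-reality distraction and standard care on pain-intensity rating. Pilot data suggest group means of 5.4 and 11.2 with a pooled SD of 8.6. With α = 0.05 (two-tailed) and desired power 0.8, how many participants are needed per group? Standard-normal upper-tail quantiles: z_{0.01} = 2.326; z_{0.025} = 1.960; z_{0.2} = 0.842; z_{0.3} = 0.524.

n = 35 per group

Cohen's d = |M₁ − M₂| / SD_pooled = |5.4 − 11.2| / 8.6 = 5.8 / 8.6 = 0.674.
For two independent groups with equal n: n = 2·((z_{α/2} + z_β) / d)².
z_{α/2} + z_β = 1.960 + 0.842 = 2.802.
n = 2 × (2.802 / 0.674)² = 2 × 4.157² = 2 × 17.28 = 34.6.
Round up to the next whole participant.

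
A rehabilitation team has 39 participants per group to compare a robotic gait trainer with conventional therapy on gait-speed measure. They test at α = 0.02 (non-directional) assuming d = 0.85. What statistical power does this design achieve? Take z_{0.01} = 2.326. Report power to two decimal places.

For two equal groups, power = Φ(d·√(n/2) − z_{α/2}).
d·√(n/2) = 0.85 × √(39/2) = 0.85 × 4.416 = 3.753.
z_β = 3.753 − 2.326 = 1.427.
Power = Φ(1.427) = 0.923.

power ≈ 0.92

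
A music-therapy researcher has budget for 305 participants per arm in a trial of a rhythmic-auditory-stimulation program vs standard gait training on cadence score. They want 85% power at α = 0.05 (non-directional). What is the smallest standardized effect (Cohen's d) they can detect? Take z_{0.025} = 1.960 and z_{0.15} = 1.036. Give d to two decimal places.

d_min ≈ 0.24

For two independent groups of n = 305 each: d_min = (z_{α/2} + z_β)·√(2/n).
z-sum = 1.960 + 1.036 = 2.996.
d_min = 2.996 × √(2/305) = 2.996 × 0.0810 = 0.243.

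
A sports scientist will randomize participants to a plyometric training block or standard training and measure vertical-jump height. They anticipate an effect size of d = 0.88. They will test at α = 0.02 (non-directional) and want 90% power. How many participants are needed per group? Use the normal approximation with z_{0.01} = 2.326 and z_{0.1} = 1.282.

n = 34 per group

For two independent groups with equal n: n = 2·((z_{α/2} + z_β) / d)².
z_{α/2} + z_β = 2.326 + 1.282 = 3.608.
n = 2 × (3.608 / 0.88)² = 2 × 4.100² = 2 × 16.81 = 33.6.
Round up to the next whole participant.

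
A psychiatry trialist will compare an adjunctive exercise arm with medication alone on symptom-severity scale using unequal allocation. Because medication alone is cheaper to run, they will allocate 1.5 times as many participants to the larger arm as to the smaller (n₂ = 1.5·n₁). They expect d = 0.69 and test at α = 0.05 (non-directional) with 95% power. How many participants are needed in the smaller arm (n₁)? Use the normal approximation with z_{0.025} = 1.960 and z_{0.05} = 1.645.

n₁ = 46

With allocation ratio k = n₂/n₁ = 1.5, Var(x̄₁−x̄₂) = σ²(1/n₁ + 1/(k·n₁)) = σ²·(k+1)/(k·n₁).
So n₁ = (1 + 1/k)·((z_{α/2} + z_β)/d)² = 1.667 × (3.605/0.69)².
n₁ = 1.667 × 27.30 = 45.5.
Round up: n₁ = 46, giving n₂ = 1.5 × 46 = 69.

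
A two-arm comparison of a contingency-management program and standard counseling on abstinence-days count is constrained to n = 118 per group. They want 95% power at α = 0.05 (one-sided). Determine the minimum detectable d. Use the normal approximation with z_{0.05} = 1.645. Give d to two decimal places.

d_min ≈ 0.43

For two independent groups of n = 118 each: d_min = (z_{α} + z_β)·√(2/n).
z-sum = 1.645 + 1.645 = 3.290.
d_min = 3.290 × √(2/118) = 3.290 × 0.1302 = 0.428.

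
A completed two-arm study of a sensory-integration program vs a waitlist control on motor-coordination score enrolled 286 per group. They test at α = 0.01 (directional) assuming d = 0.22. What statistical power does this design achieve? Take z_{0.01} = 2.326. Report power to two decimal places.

For two equal groups, power = Φ(d·√(n/2) − z_{α}).
d·√(n/2) = 0.22 × √(286/2) = 0.22 × 11.958 = 2.631.
z_β = 2.631 − 2.326 = 0.305.
Power = Φ(0.305) = 0.620.

power ≈ 0.62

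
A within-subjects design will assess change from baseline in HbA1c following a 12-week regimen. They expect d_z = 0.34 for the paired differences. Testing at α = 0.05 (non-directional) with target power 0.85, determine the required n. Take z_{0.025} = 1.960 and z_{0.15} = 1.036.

For a paired (one-sample on differences) test: n = ((z_{α/2} + z_β) / d)².
z_{α/2} + z_β = 1.960 + 1.036 = 2.996.
n = (2.996 / 0.34)² = 8.812² = 77.65.
Round up.

n = 78 pairs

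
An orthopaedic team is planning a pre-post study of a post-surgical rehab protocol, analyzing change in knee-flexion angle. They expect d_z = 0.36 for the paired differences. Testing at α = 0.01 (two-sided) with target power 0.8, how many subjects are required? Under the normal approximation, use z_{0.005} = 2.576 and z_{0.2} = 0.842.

n = 91 pairs

For a paired (one-sample on differences) test: n = ((z_{α/2} + z_β) / d)².
z_{α/2} + z_β = 2.576 + 0.842 = 3.418.
n = (3.418 / 0.36)² = 9.494² = 90.14.
Round up.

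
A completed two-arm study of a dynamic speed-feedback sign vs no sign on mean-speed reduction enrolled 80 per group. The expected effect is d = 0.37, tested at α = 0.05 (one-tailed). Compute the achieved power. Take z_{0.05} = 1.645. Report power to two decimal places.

For two equal groups, power = Φ(d·√(n/2) − z_{α}).
d·√(n/2) = 0.37 × √(80/2) = 0.37 × 6.325 = 2.340.
z_β = 2.340 − 1.645 = 0.695.
Power = Φ(0.695) = 0.756.

power ≈ 0.76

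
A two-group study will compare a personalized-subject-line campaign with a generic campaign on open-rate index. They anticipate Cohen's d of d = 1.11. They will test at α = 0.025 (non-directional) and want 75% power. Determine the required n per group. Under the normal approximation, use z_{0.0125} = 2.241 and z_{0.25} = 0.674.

For two independent groups with equal n: n = 2·((z_{α/2} + z_β) / d)².
z_{α/2} + z_β = 2.241 + 0.674 = 2.915.
n = 2 × (2.915 / 1.11)² = 2 × 2.626² = 2 × 6.90 = 13.8.
Round up to the next whole participant.

n = 14 per group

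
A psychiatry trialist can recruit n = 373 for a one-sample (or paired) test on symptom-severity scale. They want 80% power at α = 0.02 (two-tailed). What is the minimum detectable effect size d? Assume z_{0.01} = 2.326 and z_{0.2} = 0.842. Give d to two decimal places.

For a single sample (or paired design) of n = 373: d_min = (z_{α/2} + z_β)/√n.
z-sum = 2.326 + 0.842 = 3.168.
d_min = 3.168 / √373 = 3.168 / 19.313 = 0.164.

d_min ≈ 0.16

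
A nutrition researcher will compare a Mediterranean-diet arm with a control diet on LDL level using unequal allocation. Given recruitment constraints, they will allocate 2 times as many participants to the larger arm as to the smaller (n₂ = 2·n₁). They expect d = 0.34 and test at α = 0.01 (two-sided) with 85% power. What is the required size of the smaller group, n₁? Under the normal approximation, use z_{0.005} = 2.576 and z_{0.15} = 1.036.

With allocation ratio k = n₂/n₁ = 2, Var(x̄₁−x̄₂) = σ²(1/n₁ + 1/(k·n₁)) = σ²·(k+1)/(k·n₁).
So n₁ = (1 + 1/k)·((z_{α/2} + z_β)/d)² = 1.500 × (3.612/0.34)².
n₁ = 1.500 × 112.86 = 169.3.
Round up: n₁ = 170, giving n₂ = 2 × 170 = 340.

n₁ = 170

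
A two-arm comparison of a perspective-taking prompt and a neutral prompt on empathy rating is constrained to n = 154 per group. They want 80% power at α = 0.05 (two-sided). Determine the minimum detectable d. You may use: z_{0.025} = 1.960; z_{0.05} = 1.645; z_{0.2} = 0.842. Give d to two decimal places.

d_min ≈ 0.32

For two independent groups of n = 154 each: d_min = (z_{α/2} + z_β)·√(2/n).
z-sum = 1.960 + 0.842 = 2.802.
d_min = 2.802 × √(2/154) = 2.802 × 0.1140 = 0.319.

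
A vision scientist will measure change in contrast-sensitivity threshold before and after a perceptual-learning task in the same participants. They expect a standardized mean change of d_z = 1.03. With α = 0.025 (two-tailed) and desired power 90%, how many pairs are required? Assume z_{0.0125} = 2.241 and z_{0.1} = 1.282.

n = 12 pairs

For a paired (one-sample on differences) test: n = ((z_{α/2} + z_β) / d)².
z_{α/2} + z_β = 2.241 + 1.282 = 3.523.
n = (3.523 / 1.03)² = 3.420² = 11.70.
Round up.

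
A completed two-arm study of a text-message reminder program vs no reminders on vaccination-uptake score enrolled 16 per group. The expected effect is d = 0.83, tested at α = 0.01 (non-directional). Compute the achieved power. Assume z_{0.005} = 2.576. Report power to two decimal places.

For two equal groups, power = Φ(d·√(n/2) − z_{α/2}).
d·√(n/2) = 0.83 × √(16/2) = 0.83 × 2.828 = 2.348.
z_β = 2.348 − 2.576 = -0.228.
Power = Φ(-0.228) = 0.410.

power ≈ 0.41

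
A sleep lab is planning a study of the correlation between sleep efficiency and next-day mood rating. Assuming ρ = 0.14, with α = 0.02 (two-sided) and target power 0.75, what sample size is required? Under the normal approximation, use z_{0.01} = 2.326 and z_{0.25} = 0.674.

n = 457

Fisher's z: C = ½·ln((1+r)/(1−r)) = ½·ln(1.3256) = 0.1409.
n = ((z_{α/2} + z_β)/C)² + 3.
(2.326 + 0.674) / 0.1409 = 3.000 / 0.1409 = 21.292.
n = 21.292² + 3 = 453.34 + 3 = 456.3.
Round up.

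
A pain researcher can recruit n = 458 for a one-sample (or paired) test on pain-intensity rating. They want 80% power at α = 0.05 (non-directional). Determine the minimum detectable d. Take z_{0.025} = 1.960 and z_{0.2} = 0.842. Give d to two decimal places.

For a single sample (or paired design) of n = 458: d_min = (z_{α/2} + z_β)/√n.
z-sum = 1.960 + 0.842 = 2.802.
d_min = 2.802 / √458 = 2.802 / 21.401 = 0.131.

d_min ≈ 0.13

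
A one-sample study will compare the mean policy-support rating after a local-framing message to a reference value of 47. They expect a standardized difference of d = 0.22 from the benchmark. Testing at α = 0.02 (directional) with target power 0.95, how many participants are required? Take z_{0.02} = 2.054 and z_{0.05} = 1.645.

n = 283

For a one-sample test: n = ((z_{α} + z_β) / d)².
z_{α} + z_β = 2.054 + 1.645 = 3.699.
n = (3.699 / 0.22)² = 16.814² = 282.70.
Round up.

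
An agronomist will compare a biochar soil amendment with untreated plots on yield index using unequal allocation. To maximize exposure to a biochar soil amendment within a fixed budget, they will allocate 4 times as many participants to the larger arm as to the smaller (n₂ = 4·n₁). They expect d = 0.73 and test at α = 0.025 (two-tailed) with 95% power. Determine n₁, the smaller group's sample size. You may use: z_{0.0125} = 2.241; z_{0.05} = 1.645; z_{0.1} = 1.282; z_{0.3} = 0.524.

n₁ = 36

With allocation ratio k = n₂/n₁ = 4, Var(x̄₁−x̄₂) = σ²(1/n₁ + 1/(k·n₁)) = σ²·(k+1)/(k·n₁).
So n₁ = (1 + 1/k)·((z_{α/2} + z_β)/d)² = 1.250 × (3.886/0.73)².
n₁ = 1.250 × 28.34 = 35.4.
Round up: n₁ = 36, giving n₂ = 4 × 36 = 144.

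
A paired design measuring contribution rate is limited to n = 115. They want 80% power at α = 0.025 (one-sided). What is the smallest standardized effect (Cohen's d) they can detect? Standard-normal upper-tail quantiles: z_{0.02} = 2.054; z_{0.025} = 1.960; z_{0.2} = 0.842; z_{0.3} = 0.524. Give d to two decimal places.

For a single sample (or paired design) of n = 115: d_min = (z_{α} + z_β)/√n.
z-sum = 1.960 + 0.842 = 2.802.
d_min = 2.802 / √115 = 2.802 / 10.724 = 0.261.

d_min ≈ 0.26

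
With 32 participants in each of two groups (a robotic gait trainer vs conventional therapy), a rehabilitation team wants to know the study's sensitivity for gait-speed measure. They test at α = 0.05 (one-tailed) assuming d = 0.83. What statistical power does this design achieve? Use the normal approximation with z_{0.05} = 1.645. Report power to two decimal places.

power ≈ 0.95

For two equal groups, power = Φ(d·√(n/2) − z_{α}).
d·√(n/2) = 0.83 × √(32/2) = 0.83 × 4.000 = 3.320.
z_β = 3.320 − 1.645 = 1.675.
Power = Φ(1.675) = 0.953.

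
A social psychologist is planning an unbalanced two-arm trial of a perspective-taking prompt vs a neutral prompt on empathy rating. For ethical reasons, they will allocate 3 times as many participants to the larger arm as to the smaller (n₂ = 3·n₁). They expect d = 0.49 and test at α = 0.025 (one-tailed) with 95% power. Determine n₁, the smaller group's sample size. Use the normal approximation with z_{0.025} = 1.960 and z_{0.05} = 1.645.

n₁ = 73

With allocation ratio k = n₂/n₁ = 3, Var(x̄₁−x̄₂) = σ²(1/n₁ + 1/(k·n₁)) = σ²·(k+1)/(k·n₁).
So n₁ = (1 + 1/k)·((z_{α} + z_β)/d)² = 1.333 × (3.605/0.49)².
n₁ = 1.333 × 54.13 = 72.2.
Round up: n₁ = 73, giving n₂ = 3 × 73 = 219.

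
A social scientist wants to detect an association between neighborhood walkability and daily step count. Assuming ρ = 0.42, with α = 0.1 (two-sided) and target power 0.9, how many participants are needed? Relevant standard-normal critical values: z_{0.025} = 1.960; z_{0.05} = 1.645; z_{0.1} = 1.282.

n = 46

Fisher's z: C = ½·ln((1+r)/(1−r)) = ½·ln(2.4483) = 0.4477.
n = ((z_{α/2} + z_β)/C)² + 3.
(1.645 + 1.282) / 0.4477 = 2.927 / 0.4477 = 6.538.
n = 6.538² + 3 = 42.74 + 3 = 45.7.
Round up.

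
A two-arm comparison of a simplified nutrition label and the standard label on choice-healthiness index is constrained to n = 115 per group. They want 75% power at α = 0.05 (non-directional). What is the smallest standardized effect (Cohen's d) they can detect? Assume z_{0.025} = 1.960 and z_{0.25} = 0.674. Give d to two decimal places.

d_min ≈ 0.35

For two independent groups of n = 115 each: d_min = (z_{α/2} + z_β)·√(2/n).
z-sum = 1.960 + 0.674 = 2.634.
d_min = 2.634 × √(2/115) = 2.634 × 0.1319 = 0.347.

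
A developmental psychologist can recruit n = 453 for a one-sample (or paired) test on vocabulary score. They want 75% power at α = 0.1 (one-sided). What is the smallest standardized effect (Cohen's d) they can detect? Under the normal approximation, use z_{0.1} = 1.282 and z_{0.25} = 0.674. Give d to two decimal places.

d_min ≈ 0.09

For a single sample (or paired design) of n = 453: d_min = (z_{α} + z_β)/√n.
z-sum = 1.282 + 0.674 = 1.956.
d_min = 1.956 / √453 = 1.956 / 21.284 = 0.092.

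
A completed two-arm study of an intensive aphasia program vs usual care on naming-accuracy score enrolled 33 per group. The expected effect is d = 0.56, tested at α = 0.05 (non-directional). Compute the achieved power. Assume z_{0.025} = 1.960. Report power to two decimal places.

power ≈ 0.62

For two equal groups, power = Φ(d·√(n/2) − z_{α/2}).
d·√(n/2) = 0.56 × √(33/2) = 0.56 × 4.062 = 2.275.
z_β = 2.275 − 1.960 = 0.315.
Power = Φ(0.315) = 0.624.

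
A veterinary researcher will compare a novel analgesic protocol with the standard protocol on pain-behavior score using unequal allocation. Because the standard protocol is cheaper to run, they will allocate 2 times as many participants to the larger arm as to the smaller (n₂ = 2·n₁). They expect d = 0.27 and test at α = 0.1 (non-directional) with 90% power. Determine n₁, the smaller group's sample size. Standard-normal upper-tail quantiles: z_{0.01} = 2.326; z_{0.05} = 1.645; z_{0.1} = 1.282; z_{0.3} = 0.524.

n₁ = 177

With allocation ratio k = n₂/n₁ = 2, Var(x̄₁−x̄₂) = σ²(1/n₁ + 1/(k·n₁)) = σ²·(k+1)/(k·n₁).
So n₁ = (1 + 1/k)·((z_{α/2} + z_β)/d)² = 1.500 × (2.927/0.27)².
n₁ = 1.500 × 117.52 = 176.3.
Round up: n₁ = 177, giving n₂ = 2 × 177 = 354.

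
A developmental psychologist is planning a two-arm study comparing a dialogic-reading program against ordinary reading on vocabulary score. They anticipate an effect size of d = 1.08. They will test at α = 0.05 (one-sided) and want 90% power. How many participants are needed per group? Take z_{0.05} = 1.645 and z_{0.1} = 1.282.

For two independent groups with equal n: n = 2·((z_{α} + z_β) / d)².
z_{α} + z_β = 1.645 + 1.282 = 2.927.
n = 2 × (2.927 / 1.08)² = 2 × 2.710² = 2 × 7.35 = 14.7.
Round up to the next whole participant.

n = 15 per group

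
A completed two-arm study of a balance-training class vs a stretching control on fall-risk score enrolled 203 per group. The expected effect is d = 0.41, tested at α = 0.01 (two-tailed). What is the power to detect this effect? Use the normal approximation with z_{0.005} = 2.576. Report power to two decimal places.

For two equal groups, power = Φ(d·√(n/2) − z_{α/2}).
d·√(n/2) = 0.41 × √(203/2) = 0.41 × 10.075 = 4.131.
z_β = 4.131 − 2.576 = 1.555.
Power = Φ(1.555) = 0.940.

power ≈ 0.94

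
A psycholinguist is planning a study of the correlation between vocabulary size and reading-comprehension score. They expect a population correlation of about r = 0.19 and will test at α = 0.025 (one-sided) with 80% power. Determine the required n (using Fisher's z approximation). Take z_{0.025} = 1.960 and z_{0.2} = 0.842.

n = 216

Fisher's z: C = ½·ln((1+r)/(1−r)) = ½·ln(1.4691) = 0.1923.
n = ((z_{α} + z_β)/C)² + 3.
(1.960 + 0.842) / 0.1923 = 2.802 / 0.1923 = 14.571.
n = 14.571² + 3 = 212.31 + 3 = 215.3.
Round up.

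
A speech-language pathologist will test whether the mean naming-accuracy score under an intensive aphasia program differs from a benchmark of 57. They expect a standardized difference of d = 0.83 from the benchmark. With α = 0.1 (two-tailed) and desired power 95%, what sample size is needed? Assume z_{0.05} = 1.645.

n = 16

For a one-sample test: n = ((z_{α/2} + z_β) / d)².
z_{α/2} + z_β = 1.645 + 1.645 = 3.290.
n = (3.290 / 0.83)² = 3.964² = 15.71.
Round up.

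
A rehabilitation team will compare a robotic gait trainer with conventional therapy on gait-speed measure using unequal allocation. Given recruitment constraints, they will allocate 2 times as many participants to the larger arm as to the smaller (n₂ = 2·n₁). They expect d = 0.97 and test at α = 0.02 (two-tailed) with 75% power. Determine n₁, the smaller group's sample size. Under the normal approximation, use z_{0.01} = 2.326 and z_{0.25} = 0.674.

n₁ = 15

With allocation ratio k = n₂/n₁ = 2, Var(x̄₁−x̄₂) = σ²(1/n₁ + 1/(k·n₁)) = σ²·(k+1)/(k·n₁).
So n₁ = (1 + 1/k)·((z_{α/2} + z_β)/d)² = 1.500 × (3.000/0.97)².
n₁ = 1.500 × 9.57 = 14.3.
Round up: n₁ = 15, giving n₂ = 2 × 15 = 30.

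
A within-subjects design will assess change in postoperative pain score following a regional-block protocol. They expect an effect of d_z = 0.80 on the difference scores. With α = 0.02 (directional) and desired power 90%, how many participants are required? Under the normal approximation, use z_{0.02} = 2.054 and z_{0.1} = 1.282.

n = 18 pairs

For a paired (one-sample on differences) test: n = ((z_{α} + z_β) / d)².
z_{α} + z_β = 2.054 + 1.282 = 3.336.
n = (3.336 / 0.80)² = 4.170² = 17.39.
Round up.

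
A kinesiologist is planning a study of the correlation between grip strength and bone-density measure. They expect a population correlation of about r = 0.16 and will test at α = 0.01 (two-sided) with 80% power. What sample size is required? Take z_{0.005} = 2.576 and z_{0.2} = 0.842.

n = 452

Fisher's z: C = ½·ln((1+r)/(1−r)) = ½·ln(1.3810) = 0.1614.
n = ((z_{α/2} + z_β)/C)² + 3.
(2.576 + 0.842) / 0.1614 = 3.418 / 0.1614 = 21.177.
n = 21.177² + 3 = 448.47 + 3 = 451.5.
Round up.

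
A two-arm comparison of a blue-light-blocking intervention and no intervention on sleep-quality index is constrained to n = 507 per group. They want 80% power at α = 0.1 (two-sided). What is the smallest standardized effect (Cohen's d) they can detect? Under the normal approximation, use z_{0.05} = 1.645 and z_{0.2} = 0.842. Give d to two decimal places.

d_min ≈ 0.16

For two independent groups of n = 507 each: d_min = (z_{α/2} + z_β)·√(2/n).
z-sum = 1.645 + 0.842 = 2.487.
d_min = 2.487 × √(2/507) = 2.487 × 0.0628 = 0.156.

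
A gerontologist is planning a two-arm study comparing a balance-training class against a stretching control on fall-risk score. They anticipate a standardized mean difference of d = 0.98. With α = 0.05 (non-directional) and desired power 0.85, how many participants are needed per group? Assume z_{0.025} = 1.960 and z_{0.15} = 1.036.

n = 19 per group

For two independent groups with equal n: n = 2·((z_{α/2} + z_β) / d)².
z_{α/2} + z_β = 1.960 + 1.036 = 2.996.
n = 2 × (2.996 / 0.98)² = 2 × 3.057² = 2 × 9.35 = 18.7.
Round up to the next whole participant.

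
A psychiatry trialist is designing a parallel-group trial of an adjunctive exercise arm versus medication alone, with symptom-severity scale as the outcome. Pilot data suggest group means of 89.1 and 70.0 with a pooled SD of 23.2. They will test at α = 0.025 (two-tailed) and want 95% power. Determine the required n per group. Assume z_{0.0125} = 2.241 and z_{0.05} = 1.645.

Cohen's d = |M₁ − M₂| / SD_pooled = |89.1 − 70.0| / 23.2 = 19.1 / 23.2 = 0.823.
For two independent groups with equal n: n = 2·((z_{α/2} + z_β) / d)².
z_{α/2} + z_β = 2.241 + 1.645 = 3.886.
n = 2 × (3.886 / 0.823)² = 2 × 4.722² = 2 × 22.29 = 44.6.
Round up to the next whole participant.

n = 45 per group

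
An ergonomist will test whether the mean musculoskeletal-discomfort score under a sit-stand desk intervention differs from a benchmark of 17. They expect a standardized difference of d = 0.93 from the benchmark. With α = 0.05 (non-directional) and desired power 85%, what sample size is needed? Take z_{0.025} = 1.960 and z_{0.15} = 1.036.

For a one-sample test: n = ((z_{α/2} + z_β) / d)².
z_{α/2} + z_β = 1.960 + 1.036 = 2.996.
n = (2.996 / 0.93)² = 3.222² = 10.38.
Round up.

n = 11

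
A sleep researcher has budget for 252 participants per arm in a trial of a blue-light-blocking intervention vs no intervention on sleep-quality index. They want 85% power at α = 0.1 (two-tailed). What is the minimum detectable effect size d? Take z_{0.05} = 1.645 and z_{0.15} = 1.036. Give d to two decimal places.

For two independent groups of n = 252 each: d_min = (z_{α/2} + z_β)·√(2/n).
z-sum = 1.645 + 1.036 = 2.681.
d_min = 2.681 × √(2/252) = 2.681 × 0.0891 = 0.239.

d_min ≈ 0.24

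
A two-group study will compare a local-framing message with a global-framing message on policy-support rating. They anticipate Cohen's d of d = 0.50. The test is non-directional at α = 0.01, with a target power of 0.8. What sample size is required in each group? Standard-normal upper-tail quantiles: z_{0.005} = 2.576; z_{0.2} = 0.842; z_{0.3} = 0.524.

n = 94 per group

For two independent groups with equal n: n = 2·((z_{α/2} + z_β) / d)².
z_{α/2} + z_β = 2.576 + 0.842 = 3.418.
n = 2 × (3.418 / 0.50)² = 2 × 6.836² = 2 × 46.73 = 93.5.
Round up to the next whole participant.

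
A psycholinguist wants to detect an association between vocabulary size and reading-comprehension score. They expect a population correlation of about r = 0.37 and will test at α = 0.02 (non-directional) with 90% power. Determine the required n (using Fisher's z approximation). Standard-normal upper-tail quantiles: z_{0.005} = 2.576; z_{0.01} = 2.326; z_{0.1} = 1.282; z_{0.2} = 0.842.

Fisher's z: C = ½·ln((1+r)/(1−r)) = ½·ln(2.1746) = 0.3884.
n = ((z_{α/2} + z_β)/C)² + 3.
(2.326 + 1.282) / 0.3884 = 3.608 / 0.3884 = 9.289.
n = 9.289² + 3 = 86.29 + 3 = 89.3.
Round up.

n = 90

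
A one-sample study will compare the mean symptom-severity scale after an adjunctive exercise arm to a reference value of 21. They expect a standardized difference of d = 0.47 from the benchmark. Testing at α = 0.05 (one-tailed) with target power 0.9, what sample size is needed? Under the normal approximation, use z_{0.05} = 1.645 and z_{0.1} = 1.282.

n = 39

For a one-sample test: n = ((z_{α} + z_β) / d)².
z_{α} + z_β = 1.645 + 1.282 = 2.927.
n = (2.927 / 0.47)² = 6.228² = 38.78.
Round up.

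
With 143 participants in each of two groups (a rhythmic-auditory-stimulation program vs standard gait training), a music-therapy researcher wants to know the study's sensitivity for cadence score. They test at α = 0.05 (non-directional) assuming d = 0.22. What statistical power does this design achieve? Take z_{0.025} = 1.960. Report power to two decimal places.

power ≈ 0.46

For two equal groups, power = Φ(d·√(n/2) − z_{α/2}).
d·√(n/2) = 0.22 × √(143/2) = 0.22 × 8.456 = 1.860.
z_β = 1.860 − 1.960 = -0.100.
Power = Φ(-0.100) = 0.460.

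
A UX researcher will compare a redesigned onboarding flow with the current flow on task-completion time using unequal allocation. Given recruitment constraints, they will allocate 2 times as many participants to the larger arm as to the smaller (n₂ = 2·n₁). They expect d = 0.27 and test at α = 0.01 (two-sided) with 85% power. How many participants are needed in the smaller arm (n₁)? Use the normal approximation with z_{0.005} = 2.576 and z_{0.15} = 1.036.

With allocation ratio k = n₂/n₁ = 2, Var(x̄₁−x̄₂) = σ²(1/n₁ + 1/(k·n₁)) = σ²·(k+1)/(k·n₁).
So n₁ = (1 + 1/k)·((z_{α/2} + z_β)/d)² = 1.500 × (3.612/0.27)².
n₁ = 1.500 × 178.96 = 268.4.
Round up: n₁ = 269, giving n₂ = 2 × 269 = 538.

n₁ = 269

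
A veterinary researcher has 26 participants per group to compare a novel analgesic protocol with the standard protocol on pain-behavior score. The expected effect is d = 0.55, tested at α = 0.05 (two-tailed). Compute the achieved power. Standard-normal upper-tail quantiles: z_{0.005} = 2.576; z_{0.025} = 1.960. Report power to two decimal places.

For two equal groups, power = Φ(d·√(n/2) − z_{α/2}).
d·√(n/2) = 0.55 × √(26/2) = 0.55 × 3.606 = 1.983.
z_β = 1.983 − 1.960 = 0.023.
Power = Φ(0.023) = 0.509.

power ≈ 0.51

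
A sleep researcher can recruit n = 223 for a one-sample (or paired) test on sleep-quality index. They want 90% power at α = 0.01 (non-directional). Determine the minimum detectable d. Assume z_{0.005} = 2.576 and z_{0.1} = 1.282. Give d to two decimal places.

For a single sample (or paired design) of n = 223: d_min = (z_{α/2} + z_β)/√n.
z-sum = 2.576 + 1.282 = 3.858.
d_min = 3.858 / √223 = 3.858 / 14.933 = 0.258.

d_min ≈ 0.26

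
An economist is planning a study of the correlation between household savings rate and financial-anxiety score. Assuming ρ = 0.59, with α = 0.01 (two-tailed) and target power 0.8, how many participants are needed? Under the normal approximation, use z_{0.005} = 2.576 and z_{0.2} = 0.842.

n = 29

Fisher's z: C = ½·ln((1+r)/(1−r)) = ½·ln(3.8780) = 0.6777.
n = ((z_{α/2} + z_β)/C)² + 3.
(2.576 + 0.842) / 0.6777 = 3.418 / 0.6777 = 5.044.
n = 5.044² + 3 = 25.44 + 3 = 28.4.
Round up.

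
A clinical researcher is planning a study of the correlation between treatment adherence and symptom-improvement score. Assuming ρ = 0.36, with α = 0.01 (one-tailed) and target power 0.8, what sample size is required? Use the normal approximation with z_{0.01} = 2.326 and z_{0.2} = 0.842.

Fisher's z: C = ½·ln((1+r)/(1−r)) = ½·ln(2.1250) = 0.3769.
n = ((z_{α} + z_β)/C)² + 3.
(2.326 + 0.842) / 0.3769 = 3.168 / 0.3769 = 8.405.
n = 8.405² + 3 = 70.65 + 3 = 73.7.
Round up.

n = 74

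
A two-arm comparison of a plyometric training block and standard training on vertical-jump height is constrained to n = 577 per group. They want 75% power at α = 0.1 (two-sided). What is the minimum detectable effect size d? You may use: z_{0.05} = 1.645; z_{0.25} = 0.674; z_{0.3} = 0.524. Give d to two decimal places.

d_min ≈ 0.14

For two independent groups of n = 577 each: d_min = (z_{α/2} + z_β)·√(2/n).
z-sum = 1.645 + 0.674 = 2.319.
d_min = 2.319 × √(2/577) = 2.319 × 0.0589 = 0.137.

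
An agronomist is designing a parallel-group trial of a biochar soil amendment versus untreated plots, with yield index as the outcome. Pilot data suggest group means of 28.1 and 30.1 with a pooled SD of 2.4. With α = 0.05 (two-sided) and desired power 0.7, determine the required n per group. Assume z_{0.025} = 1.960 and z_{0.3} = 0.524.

Cohen's d = |M₁ − M₂| / SD_pooled = |28.1 − 30.1| / 2.4 = 2.0 / 2.4 = 0.833.
For two independent groups with equal n: n = 2·((z_{α/2} + z_β) / d)².
z_{α/2} + z_β = 1.960 + 0.524 = 2.484.
n = 2 × (2.484 / 0.833)² = 2 × 2.982² = 2 × 8.89 = 17.8.
Round up to the next whole participant.

n = 18 per group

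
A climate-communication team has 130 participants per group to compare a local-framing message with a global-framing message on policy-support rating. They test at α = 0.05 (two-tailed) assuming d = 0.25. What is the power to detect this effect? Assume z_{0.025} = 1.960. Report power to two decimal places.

For two equal groups, power = Φ(d·√(n/2) − z_{α/2}).
d·√(n/2) = 0.25 × √(130/2) = 0.25 × 8.062 = 2.016.
z_β = 2.016 − 1.960 = 0.056.
Power = Φ(0.056) = 0.522.

power ≈ 0.52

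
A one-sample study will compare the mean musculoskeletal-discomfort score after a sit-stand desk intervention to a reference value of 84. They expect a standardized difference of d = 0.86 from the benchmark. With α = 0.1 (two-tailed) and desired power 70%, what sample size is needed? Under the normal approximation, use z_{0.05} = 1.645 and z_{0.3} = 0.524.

n = 7

For a one-sample test: n = ((z_{α/2} + z_β) / d)².
z_{α/2} + z_β = 1.645 + 0.524 = 2.169.
n = (2.169 / 0.86)² = 2.522² = 6.36.
Round up.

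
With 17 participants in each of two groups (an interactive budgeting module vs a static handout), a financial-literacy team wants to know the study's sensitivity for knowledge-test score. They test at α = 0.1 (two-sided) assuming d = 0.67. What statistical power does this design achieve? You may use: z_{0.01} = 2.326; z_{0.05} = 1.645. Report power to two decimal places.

power ≈ 0.62

For two equal groups, power = Φ(d·√(n/2) − z_{α/2}).
d·√(n/2) = 0.67 × √(17/2) = 0.67 × 2.915 = 1.953.
z_β = 1.953 − 1.645 = 0.308.
Power = Φ(0.308) = 0.621.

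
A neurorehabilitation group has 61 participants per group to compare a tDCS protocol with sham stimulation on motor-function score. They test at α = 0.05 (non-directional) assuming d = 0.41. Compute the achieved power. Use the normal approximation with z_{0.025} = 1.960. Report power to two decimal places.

For two equal groups, power = Φ(d·√(n/2) − z_{α/2}).
d·√(n/2) = 0.41 × √(61/2) = 0.41 × 5.523 = 2.264.
z_β = 2.264 − 1.960 = 0.304.
Power = Φ(0.304) = 0.620.

power ≈ 0.62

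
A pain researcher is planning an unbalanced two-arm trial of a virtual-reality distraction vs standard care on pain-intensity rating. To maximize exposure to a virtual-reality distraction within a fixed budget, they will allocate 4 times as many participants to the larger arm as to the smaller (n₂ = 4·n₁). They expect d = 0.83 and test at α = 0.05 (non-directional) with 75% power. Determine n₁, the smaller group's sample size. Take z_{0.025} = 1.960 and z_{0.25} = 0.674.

With allocation ratio k = n₂/n₁ = 4, Var(x̄₁−x̄₂) = σ²(1/n₁ + 1/(k·n₁)) = σ²·(k+1)/(k·n₁).
So n₁ = (1 + 1/k)·((z_{α/2} + z_β)/d)² = 1.250 × (2.634/0.83)².
n₁ = 1.250 × 10.07 = 12.6.
Round up: n₁ = 13, giving n₂ = 4 × 13 = 52.

n₁ = 13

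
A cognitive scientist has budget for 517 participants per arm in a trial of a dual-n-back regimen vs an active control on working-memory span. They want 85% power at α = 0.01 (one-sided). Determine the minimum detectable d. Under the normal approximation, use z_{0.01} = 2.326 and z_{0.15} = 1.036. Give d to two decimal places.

For two independent groups of n = 517 each: d_min = (z_{α} + z_β)·√(2/n).
z-sum = 2.326 + 1.036 = 3.362.
d_min = 3.362 × √(2/517) = 3.362 × 0.0622 = 0.209.

d_min ≈ 0.21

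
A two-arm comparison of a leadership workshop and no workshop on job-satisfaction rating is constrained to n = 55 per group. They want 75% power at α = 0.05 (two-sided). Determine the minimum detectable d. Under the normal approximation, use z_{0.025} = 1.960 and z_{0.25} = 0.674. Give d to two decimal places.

d_min ≈ 0.50

For two independent groups of n = 55 each: d_min = (z_{α/2} + z_β)·√(2/n).
z-sum = 1.960 + 0.674 = 2.634.
d_min = 2.634 × √(2/55) = 2.634 × 0.1907 = 0.502.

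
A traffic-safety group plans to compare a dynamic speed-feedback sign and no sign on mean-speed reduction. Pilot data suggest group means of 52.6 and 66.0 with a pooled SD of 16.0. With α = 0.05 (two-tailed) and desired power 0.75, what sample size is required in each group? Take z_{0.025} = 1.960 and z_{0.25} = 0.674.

n = 20 per group

Cohen's d = |M₁ − M₂| / SD_pooled = |52.6 − 66.0| / 16.0 = 13.4 / 16.0 = 0.837.
For two independent groups with equal n: n = 2·((z_{α/2} + z_β) / d)².
z_{α/2} + z_β = 1.960 + 0.674 = 2.634.
n = 2 × (2.634 / 0.837)² = 2 × 3.147² = 2 × 9.90 = 19.8.
Round up to the next whole participant.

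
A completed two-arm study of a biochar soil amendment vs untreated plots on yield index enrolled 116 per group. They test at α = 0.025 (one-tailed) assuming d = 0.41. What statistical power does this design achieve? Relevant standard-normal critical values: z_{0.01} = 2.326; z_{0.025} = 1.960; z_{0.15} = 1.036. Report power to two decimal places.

power ≈ 0.88

For two equal groups, power = Φ(d·√(n/2) − z_{α}).
d·√(n/2) = 0.41 × √(116/2) = 0.41 × 7.616 = 3.122.
z_β = 3.122 − 1.960 = 1.162.
Power = Φ(1.162) = 0.877.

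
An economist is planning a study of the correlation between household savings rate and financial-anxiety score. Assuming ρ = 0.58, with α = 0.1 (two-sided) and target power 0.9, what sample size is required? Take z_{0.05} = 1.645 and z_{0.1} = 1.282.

Fisher's z: C = ½·ln((1+r)/(1−r)) = ½·ln(3.7619) = 0.6625.
n = ((z_{α/2} + z_β)/C)² + 3.
(1.645 + 1.282) / 0.6625 = 2.927 / 0.6625 = 4.418.
n = 4.418² + 3 = 19.52 + 3 = 22.5.
Round up.

n = 23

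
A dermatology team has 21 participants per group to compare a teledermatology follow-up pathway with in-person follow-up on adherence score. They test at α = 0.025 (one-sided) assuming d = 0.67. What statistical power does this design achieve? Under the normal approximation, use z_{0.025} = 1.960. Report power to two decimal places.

power ≈ 0.58

For two equal groups, power = Φ(d·√(n/2) − z_{α}).
d·√(n/2) = 0.67 × √(21/2) = 0.67 × 3.240 = 2.171.
z_β = 2.171 − 1.960 = 0.211.
Power = Φ(0.211) = 0.584.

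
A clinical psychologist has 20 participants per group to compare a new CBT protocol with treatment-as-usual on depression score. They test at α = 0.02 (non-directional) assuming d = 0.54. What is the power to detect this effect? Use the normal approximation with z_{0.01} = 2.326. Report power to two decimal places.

power ≈ 0.27

For two equal groups, power = Φ(d·√(n/2) − z_{α/2}).
d·√(n/2) = 0.54 × √(20/2) = 0.54 × 3.162 = 1.708.
z_β = 1.708 − 2.326 = -0.618.
Power = Φ(-0.618) = 0.268.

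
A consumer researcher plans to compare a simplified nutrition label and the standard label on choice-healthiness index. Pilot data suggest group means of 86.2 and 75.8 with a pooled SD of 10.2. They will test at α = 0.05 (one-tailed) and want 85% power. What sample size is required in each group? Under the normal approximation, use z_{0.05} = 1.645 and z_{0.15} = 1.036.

n = 14 per group

Cohen's d = |M₁ − M₂| / SD_pooled = |86.2 − 75.8| / 10.2 = 10.4 / 10.2 = 1.020.
For two independent groups with equal n: n = 2·((z_{α} + z_β) / d)².
z_{α} + z_β = 1.645 + 1.036 = 2.681.
n = 2 × (2.681 / 1.020)² = 2 × 2.628² = 2 × 6.91 = 13.8.
Round up to the next whole participant.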